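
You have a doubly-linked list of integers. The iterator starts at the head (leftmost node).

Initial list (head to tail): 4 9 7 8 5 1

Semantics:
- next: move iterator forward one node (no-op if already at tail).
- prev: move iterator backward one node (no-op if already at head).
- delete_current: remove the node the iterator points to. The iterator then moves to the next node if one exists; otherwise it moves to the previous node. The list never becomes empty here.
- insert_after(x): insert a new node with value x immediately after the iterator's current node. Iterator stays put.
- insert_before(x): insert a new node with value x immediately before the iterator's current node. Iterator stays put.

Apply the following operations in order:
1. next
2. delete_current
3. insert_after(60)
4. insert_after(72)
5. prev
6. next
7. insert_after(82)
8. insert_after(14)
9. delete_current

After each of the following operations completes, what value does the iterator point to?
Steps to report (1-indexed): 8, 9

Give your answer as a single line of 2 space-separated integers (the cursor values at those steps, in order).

Answer: 7 14

Derivation:
After 1 (next): list=[4, 9, 7, 8, 5, 1] cursor@9
After 2 (delete_current): list=[4, 7, 8, 5, 1] cursor@7
After 3 (insert_after(60)): list=[4, 7, 60, 8, 5, 1] cursor@7
After 4 (insert_after(72)): list=[4, 7, 72, 60, 8, 5, 1] cursor@7
After 5 (prev): list=[4, 7, 72, 60, 8, 5, 1] cursor@4
After 6 (next): list=[4, 7, 72, 60, 8, 5, 1] cursor@7
After 7 (insert_after(82)): list=[4, 7, 82, 72, 60, 8, 5, 1] cursor@7
After 8 (insert_after(14)): list=[4, 7, 14, 82, 72, 60, 8, 5, 1] cursor@7
After 9 (delete_current): list=[4, 14, 82, 72, 60, 8, 5, 1] cursor@14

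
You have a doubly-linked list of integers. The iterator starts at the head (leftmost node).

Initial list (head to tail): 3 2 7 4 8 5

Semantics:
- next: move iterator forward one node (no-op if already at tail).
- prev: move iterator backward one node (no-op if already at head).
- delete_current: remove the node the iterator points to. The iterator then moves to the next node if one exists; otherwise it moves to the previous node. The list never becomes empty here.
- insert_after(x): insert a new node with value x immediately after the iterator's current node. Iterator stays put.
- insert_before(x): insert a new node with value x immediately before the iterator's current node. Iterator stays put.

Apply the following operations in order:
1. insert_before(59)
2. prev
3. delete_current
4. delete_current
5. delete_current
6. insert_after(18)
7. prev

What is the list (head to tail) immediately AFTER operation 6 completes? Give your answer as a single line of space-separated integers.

After 1 (insert_before(59)): list=[59, 3, 2, 7, 4, 8, 5] cursor@3
After 2 (prev): list=[59, 3, 2, 7, 4, 8, 5] cursor@59
After 3 (delete_current): list=[3, 2, 7, 4, 8, 5] cursor@3
After 4 (delete_current): list=[2, 7, 4, 8, 5] cursor@2
After 5 (delete_current): list=[7, 4, 8, 5] cursor@7
After 6 (insert_after(18)): list=[7, 18, 4, 8, 5] cursor@7

Answer: 7 18 4 8 5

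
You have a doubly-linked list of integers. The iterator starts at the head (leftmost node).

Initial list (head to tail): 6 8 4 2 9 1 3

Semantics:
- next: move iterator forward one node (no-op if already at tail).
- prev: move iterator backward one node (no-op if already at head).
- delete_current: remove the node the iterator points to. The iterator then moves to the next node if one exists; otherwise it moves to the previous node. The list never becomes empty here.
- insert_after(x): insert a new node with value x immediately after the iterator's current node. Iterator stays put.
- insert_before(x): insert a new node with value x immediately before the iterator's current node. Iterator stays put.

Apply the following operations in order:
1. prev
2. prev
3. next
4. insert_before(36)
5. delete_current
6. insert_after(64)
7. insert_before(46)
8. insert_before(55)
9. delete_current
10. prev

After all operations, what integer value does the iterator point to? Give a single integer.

After 1 (prev): list=[6, 8, 4, 2, 9, 1, 3] cursor@6
After 2 (prev): list=[6, 8, 4, 2, 9, 1, 3] cursor@6
After 3 (next): list=[6, 8, 4, 2, 9, 1, 3] cursor@8
After 4 (insert_before(36)): list=[6, 36, 8, 4, 2, 9, 1, 3] cursor@8
After 5 (delete_current): list=[6, 36, 4, 2, 9, 1, 3] cursor@4
After 6 (insert_after(64)): list=[6, 36, 4, 64, 2, 9, 1, 3] cursor@4
After 7 (insert_before(46)): list=[6, 36, 46, 4, 64, 2, 9, 1, 3] cursor@4
After 8 (insert_before(55)): list=[6, 36, 46, 55, 4, 64, 2, 9, 1, 3] cursor@4
After 9 (delete_current): list=[6, 36, 46, 55, 64, 2, 9, 1, 3] cursor@64
After 10 (prev): list=[6, 36, 46, 55, 64, 2, 9, 1, 3] cursor@55

Answer: 55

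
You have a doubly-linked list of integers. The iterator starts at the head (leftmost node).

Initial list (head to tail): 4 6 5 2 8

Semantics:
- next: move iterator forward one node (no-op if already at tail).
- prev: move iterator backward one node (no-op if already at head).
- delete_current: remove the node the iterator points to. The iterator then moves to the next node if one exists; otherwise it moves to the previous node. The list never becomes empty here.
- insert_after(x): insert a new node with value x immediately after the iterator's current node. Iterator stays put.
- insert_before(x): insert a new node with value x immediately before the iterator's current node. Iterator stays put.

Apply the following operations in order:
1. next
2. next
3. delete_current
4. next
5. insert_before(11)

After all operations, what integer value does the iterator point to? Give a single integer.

After 1 (next): list=[4, 6, 5, 2, 8] cursor@6
After 2 (next): list=[4, 6, 5, 2, 8] cursor@5
After 3 (delete_current): list=[4, 6, 2, 8] cursor@2
After 4 (next): list=[4, 6, 2, 8] cursor@8
After 5 (insert_before(11)): list=[4, 6, 2, 11, 8] cursor@8

Answer: 8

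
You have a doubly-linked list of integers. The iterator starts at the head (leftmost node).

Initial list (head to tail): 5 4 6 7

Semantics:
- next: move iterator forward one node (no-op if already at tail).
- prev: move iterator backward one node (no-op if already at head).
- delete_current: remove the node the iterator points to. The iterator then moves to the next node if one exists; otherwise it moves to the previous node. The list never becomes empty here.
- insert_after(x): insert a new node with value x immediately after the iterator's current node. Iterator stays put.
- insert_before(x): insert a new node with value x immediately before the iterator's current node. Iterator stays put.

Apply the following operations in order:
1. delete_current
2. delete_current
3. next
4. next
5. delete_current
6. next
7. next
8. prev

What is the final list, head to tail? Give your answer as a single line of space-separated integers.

After 1 (delete_current): list=[4, 6, 7] cursor@4
After 2 (delete_current): list=[6, 7] cursor@6
After 3 (next): list=[6, 7] cursor@7
After 4 (next): list=[6, 7] cursor@7
After 5 (delete_current): list=[6] cursor@6
After 6 (next): list=[6] cursor@6
After 7 (next): list=[6] cursor@6
After 8 (prev): list=[6] cursor@6

Answer: 6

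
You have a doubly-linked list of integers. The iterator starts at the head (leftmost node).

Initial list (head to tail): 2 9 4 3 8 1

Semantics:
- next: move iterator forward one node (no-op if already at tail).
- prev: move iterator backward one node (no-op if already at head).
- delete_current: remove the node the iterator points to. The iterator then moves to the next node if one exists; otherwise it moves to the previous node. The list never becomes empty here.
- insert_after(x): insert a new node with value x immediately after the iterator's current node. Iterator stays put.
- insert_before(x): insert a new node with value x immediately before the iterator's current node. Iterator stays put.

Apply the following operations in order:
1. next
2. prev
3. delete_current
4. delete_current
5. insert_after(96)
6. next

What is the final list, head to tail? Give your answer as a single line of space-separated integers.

Answer: 4 96 3 8 1

Derivation:
After 1 (next): list=[2, 9, 4, 3, 8, 1] cursor@9
After 2 (prev): list=[2, 9, 4, 3, 8, 1] cursor@2
After 3 (delete_current): list=[9, 4, 3, 8, 1] cursor@9
After 4 (delete_current): list=[4, 3, 8, 1] cursor@4
After 5 (insert_after(96)): list=[4, 96, 3, 8, 1] cursor@4
After 6 (next): list=[4, 96, 3, 8, 1] cursor@96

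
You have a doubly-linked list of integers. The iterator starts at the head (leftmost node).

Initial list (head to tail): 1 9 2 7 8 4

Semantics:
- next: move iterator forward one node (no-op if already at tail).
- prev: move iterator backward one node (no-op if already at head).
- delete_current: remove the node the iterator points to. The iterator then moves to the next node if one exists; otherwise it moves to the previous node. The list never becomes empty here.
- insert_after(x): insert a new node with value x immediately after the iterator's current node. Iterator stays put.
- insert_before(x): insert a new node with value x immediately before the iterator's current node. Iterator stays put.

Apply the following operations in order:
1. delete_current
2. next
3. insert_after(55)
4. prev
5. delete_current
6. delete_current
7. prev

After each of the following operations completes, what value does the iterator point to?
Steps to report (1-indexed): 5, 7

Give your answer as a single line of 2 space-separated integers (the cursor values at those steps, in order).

After 1 (delete_current): list=[9, 2, 7, 8, 4] cursor@9
After 2 (next): list=[9, 2, 7, 8, 4] cursor@2
After 3 (insert_after(55)): list=[9, 2, 55, 7, 8, 4] cursor@2
After 4 (prev): list=[9, 2, 55, 7, 8, 4] cursor@9
After 5 (delete_current): list=[2, 55, 7, 8, 4] cursor@2
After 6 (delete_current): list=[55, 7, 8, 4] cursor@55
After 7 (prev): list=[55, 7, 8, 4] cursor@55

Answer: 2 55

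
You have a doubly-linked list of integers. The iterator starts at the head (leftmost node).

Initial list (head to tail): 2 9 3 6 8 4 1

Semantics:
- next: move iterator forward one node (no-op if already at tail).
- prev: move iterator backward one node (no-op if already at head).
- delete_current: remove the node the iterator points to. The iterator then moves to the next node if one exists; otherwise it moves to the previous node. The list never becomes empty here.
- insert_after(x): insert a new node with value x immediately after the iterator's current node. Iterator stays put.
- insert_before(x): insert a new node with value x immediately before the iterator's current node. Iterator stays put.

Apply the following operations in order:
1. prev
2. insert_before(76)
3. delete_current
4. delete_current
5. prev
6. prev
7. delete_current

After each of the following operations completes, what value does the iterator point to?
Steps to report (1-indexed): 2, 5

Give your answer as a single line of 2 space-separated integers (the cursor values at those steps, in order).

After 1 (prev): list=[2, 9, 3, 6, 8, 4, 1] cursor@2
After 2 (insert_before(76)): list=[76, 2, 9, 3, 6, 8, 4, 1] cursor@2
After 3 (delete_current): list=[76, 9, 3, 6, 8, 4, 1] cursor@9
After 4 (delete_current): list=[76, 3, 6, 8, 4, 1] cursor@3
After 5 (prev): list=[76, 3, 6, 8, 4, 1] cursor@76
After 6 (prev): list=[76, 3, 6, 8, 4, 1] cursor@76
After 7 (delete_current): list=[3, 6, 8, 4, 1] cursor@3

Answer: 2 76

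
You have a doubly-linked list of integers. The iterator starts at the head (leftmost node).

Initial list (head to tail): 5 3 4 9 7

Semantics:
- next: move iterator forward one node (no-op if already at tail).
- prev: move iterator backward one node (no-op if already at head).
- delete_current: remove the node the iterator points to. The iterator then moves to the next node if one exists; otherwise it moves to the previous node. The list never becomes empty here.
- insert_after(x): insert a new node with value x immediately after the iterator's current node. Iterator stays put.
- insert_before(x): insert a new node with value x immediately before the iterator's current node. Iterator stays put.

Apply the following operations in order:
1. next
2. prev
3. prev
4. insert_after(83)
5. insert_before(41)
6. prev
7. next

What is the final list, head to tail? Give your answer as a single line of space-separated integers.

Answer: 41 5 83 3 4 9 7

Derivation:
After 1 (next): list=[5, 3, 4, 9, 7] cursor@3
After 2 (prev): list=[5, 3, 4, 9, 7] cursor@5
After 3 (prev): list=[5, 3, 4, 9, 7] cursor@5
After 4 (insert_after(83)): list=[5, 83, 3, 4, 9, 7] cursor@5
After 5 (insert_before(41)): list=[41, 5, 83, 3, 4, 9, 7] cursor@5
After 6 (prev): list=[41, 5, 83, 3, 4, 9, 7] cursor@41
After 7 (next): list=[41, 5, 83, 3, 4, 9, 7] cursor@5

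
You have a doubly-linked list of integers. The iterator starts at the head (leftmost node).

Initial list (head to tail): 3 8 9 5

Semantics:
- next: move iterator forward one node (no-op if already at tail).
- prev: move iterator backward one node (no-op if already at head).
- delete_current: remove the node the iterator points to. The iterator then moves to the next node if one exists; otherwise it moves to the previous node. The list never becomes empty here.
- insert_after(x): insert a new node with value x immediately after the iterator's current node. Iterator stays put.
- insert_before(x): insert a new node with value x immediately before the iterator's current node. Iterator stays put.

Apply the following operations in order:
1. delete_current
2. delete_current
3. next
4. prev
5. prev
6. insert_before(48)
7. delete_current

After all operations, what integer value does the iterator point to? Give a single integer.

Answer: 5

Derivation:
After 1 (delete_current): list=[8, 9, 5] cursor@8
After 2 (delete_current): list=[9, 5] cursor@9
After 3 (next): list=[9, 5] cursor@5
After 4 (prev): list=[9, 5] cursor@9
After 5 (prev): list=[9, 5] cursor@9
After 6 (insert_before(48)): list=[48, 9, 5] cursor@9
After 7 (delete_current): list=[48, 5] cursor@5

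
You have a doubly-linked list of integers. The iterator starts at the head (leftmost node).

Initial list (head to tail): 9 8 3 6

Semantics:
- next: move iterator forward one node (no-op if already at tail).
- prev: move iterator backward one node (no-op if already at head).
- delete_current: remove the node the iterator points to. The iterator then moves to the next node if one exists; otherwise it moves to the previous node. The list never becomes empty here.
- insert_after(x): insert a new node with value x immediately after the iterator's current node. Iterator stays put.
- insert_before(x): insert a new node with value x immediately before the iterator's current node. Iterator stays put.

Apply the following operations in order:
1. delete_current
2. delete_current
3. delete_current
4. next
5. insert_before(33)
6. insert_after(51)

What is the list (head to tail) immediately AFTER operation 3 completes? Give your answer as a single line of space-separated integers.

After 1 (delete_current): list=[8, 3, 6] cursor@8
After 2 (delete_current): list=[3, 6] cursor@3
After 3 (delete_current): list=[6] cursor@6

Answer: 6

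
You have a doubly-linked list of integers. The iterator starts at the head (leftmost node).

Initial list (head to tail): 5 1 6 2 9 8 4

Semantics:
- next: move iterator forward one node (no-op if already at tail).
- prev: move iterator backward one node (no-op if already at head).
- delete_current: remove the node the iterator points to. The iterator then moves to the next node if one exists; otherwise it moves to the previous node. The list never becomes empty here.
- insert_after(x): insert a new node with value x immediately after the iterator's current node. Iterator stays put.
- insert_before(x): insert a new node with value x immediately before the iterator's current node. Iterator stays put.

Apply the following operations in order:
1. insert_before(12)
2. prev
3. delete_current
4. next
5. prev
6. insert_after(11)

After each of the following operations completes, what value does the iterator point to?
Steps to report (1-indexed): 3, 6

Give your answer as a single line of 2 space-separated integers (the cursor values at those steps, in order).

Answer: 5 5

Derivation:
After 1 (insert_before(12)): list=[12, 5, 1, 6, 2, 9, 8, 4] cursor@5
After 2 (prev): list=[12, 5, 1, 6, 2, 9, 8, 4] cursor@12
After 3 (delete_current): list=[5, 1, 6, 2, 9, 8, 4] cursor@5
After 4 (next): list=[5, 1, 6, 2, 9, 8, 4] cursor@1
After 5 (prev): list=[5, 1, 6, 2, 9, 8, 4] cursor@5
After 6 (insert_after(11)): list=[5, 11, 1, 6, 2, 9, 8, 4] cursor@5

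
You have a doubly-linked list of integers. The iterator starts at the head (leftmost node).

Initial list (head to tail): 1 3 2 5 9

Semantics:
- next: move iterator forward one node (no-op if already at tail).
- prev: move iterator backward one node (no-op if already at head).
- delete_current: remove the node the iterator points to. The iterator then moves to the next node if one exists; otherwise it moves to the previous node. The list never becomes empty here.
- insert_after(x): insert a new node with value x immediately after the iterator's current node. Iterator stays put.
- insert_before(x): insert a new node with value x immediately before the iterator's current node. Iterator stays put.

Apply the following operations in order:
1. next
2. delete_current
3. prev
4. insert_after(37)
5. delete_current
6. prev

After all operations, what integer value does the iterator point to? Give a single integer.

Answer: 37

Derivation:
After 1 (next): list=[1, 3, 2, 5, 9] cursor@3
After 2 (delete_current): list=[1, 2, 5, 9] cursor@2
After 3 (prev): list=[1, 2, 5, 9] cursor@1
After 4 (insert_after(37)): list=[1, 37, 2, 5, 9] cursor@1
After 5 (delete_current): list=[37, 2, 5, 9] cursor@37
After 6 (prev): list=[37, 2, 5, 9] cursor@37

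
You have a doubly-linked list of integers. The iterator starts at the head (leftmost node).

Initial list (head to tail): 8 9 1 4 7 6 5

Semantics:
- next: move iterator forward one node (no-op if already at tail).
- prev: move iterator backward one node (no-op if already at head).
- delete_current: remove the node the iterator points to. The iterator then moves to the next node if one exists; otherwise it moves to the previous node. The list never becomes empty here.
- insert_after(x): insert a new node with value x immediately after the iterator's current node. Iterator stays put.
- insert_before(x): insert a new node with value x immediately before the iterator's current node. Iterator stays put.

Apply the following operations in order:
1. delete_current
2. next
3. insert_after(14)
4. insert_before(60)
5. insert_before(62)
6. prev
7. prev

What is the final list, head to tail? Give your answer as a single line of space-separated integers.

Answer: 9 60 62 1 14 4 7 6 5

Derivation:
After 1 (delete_current): list=[9, 1, 4, 7, 6, 5] cursor@9
After 2 (next): list=[9, 1, 4, 7, 6, 5] cursor@1
After 3 (insert_after(14)): list=[9, 1, 14, 4, 7, 6, 5] cursor@1
After 4 (insert_before(60)): list=[9, 60, 1, 14, 4, 7, 6, 5] cursor@1
After 5 (insert_before(62)): list=[9, 60, 62, 1, 14, 4, 7, 6, 5] cursor@1
After 6 (prev): list=[9, 60, 62, 1, 14, 4, 7, 6, 5] cursor@62
After 7 (prev): list=[9, 60, 62, 1, 14, 4, 7, 6, 5] cursor@60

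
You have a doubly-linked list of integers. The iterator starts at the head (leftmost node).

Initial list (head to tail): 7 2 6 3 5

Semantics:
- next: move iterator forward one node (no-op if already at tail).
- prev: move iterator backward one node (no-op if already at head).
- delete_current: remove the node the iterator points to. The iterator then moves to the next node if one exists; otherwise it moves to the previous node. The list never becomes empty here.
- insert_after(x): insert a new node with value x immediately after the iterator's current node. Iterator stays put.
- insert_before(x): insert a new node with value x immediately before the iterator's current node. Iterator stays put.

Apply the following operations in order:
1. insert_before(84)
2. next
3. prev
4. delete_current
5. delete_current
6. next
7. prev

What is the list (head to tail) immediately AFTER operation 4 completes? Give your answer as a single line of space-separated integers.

After 1 (insert_before(84)): list=[84, 7, 2, 6, 3, 5] cursor@7
After 2 (next): list=[84, 7, 2, 6, 3, 5] cursor@2
After 3 (prev): list=[84, 7, 2, 6, 3, 5] cursor@7
After 4 (delete_current): list=[84, 2, 6, 3, 5] cursor@2

Answer: 84 2 6 3 5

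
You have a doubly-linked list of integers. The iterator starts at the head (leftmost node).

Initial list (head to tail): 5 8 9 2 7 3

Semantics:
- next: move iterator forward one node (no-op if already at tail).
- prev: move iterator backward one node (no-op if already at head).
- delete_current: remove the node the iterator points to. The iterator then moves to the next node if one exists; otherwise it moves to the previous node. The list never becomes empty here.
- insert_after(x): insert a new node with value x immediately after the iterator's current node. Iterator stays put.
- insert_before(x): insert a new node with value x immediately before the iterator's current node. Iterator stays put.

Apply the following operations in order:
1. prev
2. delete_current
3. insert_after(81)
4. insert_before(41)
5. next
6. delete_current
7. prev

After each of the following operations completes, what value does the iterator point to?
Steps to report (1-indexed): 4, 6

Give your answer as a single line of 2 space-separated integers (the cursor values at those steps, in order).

After 1 (prev): list=[5, 8, 9, 2, 7, 3] cursor@5
After 2 (delete_current): list=[8, 9, 2, 7, 3] cursor@8
After 3 (insert_after(81)): list=[8, 81, 9, 2, 7, 3] cursor@8
After 4 (insert_before(41)): list=[41, 8, 81, 9, 2, 7, 3] cursor@8
After 5 (next): list=[41, 8, 81, 9, 2, 7, 3] cursor@81
After 6 (delete_current): list=[41, 8, 9, 2, 7, 3] cursor@9
After 7 (prev): list=[41, 8, 9, 2, 7, 3] cursor@8

Answer: 8 9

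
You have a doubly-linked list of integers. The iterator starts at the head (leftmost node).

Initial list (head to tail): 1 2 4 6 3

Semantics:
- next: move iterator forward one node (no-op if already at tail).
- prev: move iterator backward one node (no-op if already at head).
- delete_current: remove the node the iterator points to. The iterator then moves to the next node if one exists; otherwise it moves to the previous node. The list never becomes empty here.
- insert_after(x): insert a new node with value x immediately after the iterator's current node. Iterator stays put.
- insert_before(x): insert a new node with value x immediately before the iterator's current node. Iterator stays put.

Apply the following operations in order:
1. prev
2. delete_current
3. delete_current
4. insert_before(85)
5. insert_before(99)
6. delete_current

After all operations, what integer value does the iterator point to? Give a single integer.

After 1 (prev): list=[1, 2, 4, 6, 3] cursor@1
After 2 (delete_current): list=[2, 4, 6, 3] cursor@2
After 3 (delete_current): list=[4, 6, 3] cursor@4
After 4 (insert_before(85)): list=[85, 4, 6, 3] cursor@4
After 5 (insert_before(99)): list=[85, 99, 4, 6, 3] cursor@4
After 6 (delete_current): list=[85, 99, 6, 3] cursor@6

Answer: 6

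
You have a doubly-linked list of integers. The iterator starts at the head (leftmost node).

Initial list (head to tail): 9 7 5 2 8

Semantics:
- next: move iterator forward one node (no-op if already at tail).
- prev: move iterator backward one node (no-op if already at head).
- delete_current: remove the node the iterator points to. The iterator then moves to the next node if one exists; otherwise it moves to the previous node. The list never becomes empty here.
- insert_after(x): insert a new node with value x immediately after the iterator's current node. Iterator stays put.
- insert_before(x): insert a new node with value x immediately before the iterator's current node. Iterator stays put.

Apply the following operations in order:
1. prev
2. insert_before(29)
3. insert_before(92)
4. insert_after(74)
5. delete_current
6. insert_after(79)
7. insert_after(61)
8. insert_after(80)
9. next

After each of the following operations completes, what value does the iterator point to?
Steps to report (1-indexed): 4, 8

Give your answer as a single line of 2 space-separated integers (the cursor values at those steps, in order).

Answer: 9 74

Derivation:
After 1 (prev): list=[9, 7, 5, 2, 8] cursor@9
After 2 (insert_before(29)): list=[29, 9, 7, 5, 2, 8] cursor@9
After 3 (insert_before(92)): list=[29, 92, 9, 7, 5, 2, 8] cursor@9
After 4 (insert_after(74)): list=[29, 92, 9, 74, 7, 5, 2, 8] cursor@9
After 5 (delete_current): list=[29, 92, 74, 7, 5, 2, 8] cursor@74
After 6 (insert_after(79)): list=[29, 92, 74, 79, 7, 5, 2, 8] cursor@74
After 7 (insert_after(61)): list=[29, 92, 74, 61, 79, 7, 5, 2, 8] cursor@74
After 8 (insert_after(80)): list=[29, 92, 74, 80, 61, 79, 7, 5, 2, 8] cursor@74
After 9 (next): list=[29, 92, 74, 80, 61, 79, 7, 5, 2, 8] cursor@80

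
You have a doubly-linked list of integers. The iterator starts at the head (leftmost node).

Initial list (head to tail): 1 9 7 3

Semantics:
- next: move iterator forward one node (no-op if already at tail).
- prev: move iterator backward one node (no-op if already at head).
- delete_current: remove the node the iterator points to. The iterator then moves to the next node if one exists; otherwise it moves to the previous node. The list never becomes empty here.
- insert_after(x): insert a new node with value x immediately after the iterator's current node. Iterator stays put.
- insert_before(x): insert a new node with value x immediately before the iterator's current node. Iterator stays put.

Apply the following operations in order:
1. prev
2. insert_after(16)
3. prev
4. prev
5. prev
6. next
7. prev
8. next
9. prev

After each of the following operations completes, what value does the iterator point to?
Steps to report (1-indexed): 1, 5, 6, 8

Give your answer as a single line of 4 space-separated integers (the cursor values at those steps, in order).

After 1 (prev): list=[1, 9, 7, 3] cursor@1
After 2 (insert_after(16)): list=[1, 16, 9, 7, 3] cursor@1
After 3 (prev): list=[1, 16, 9, 7, 3] cursor@1
After 4 (prev): list=[1, 16, 9, 7, 3] cursor@1
After 5 (prev): list=[1, 16, 9, 7, 3] cursor@1
After 6 (next): list=[1, 16, 9, 7, 3] cursor@16
After 7 (prev): list=[1, 16, 9, 7, 3] cursor@1
After 8 (next): list=[1, 16, 9, 7, 3] cursor@16
After 9 (prev): list=[1, 16, 9, 7, 3] cursor@1

Answer: 1 1 16 16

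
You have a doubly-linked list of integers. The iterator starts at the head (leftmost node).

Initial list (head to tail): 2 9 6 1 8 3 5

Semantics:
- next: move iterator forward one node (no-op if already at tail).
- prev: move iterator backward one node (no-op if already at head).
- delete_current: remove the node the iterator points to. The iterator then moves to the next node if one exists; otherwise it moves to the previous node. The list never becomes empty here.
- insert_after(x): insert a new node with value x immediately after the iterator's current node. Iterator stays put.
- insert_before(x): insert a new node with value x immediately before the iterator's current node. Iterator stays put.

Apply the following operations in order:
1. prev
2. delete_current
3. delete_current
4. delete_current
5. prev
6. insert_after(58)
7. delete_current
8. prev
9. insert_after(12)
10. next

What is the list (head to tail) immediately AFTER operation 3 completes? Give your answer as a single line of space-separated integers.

After 1 (prev): list=[2, 9, 6, 1, 8, 3, 5] cursor@2
After 2 (delete_current): list=[9, 6, 1, 8, 3, 5] cursor@9
After 3 (delete_current): list=[6, 1, 8, 3, 5] cursor@6

Answer: 6 1 8 3 5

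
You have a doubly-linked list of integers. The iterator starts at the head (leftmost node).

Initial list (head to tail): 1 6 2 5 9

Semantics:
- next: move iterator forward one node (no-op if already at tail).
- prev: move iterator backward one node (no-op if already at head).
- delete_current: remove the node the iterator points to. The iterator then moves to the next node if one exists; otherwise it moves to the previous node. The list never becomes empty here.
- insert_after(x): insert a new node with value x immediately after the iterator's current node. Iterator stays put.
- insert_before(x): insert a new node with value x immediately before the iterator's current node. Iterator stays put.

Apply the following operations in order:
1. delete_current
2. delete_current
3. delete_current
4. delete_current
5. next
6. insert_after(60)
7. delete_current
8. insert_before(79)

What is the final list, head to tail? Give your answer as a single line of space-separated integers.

Answer: 79 60

Derivation:
After 1 (delete_current): list=[6, 2, 5, 9] cursor@6
After 2 (delete_current): list=[2, 5, 9] cursor@2
After 3 (delete_current): list=[5, 9] cursor@5
After 4 (delete_current): list=[9] cursor@9
After 5 (next): list=[9] cursor@9
After 6 (insert_after(60)): list=[9, 60] cursor@9
After 7 (delete_current): list=[60] cursor@60
After 8 (insert_before(79)): list=[79, 60] cursor@60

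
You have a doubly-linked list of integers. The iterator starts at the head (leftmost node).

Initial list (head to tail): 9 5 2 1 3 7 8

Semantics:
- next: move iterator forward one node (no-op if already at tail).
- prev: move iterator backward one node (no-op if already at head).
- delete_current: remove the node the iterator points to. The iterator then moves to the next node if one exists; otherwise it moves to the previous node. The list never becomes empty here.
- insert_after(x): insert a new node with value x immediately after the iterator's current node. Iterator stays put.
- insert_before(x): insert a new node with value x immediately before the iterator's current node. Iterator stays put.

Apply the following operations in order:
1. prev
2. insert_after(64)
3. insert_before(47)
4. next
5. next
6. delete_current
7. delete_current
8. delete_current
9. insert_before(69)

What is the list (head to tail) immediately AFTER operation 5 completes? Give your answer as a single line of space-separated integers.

After 1 (prev): list=[9, 5, 2, 1, 3, 7, 8] cursor@9
After 2 (insert_after(64)): list=[9, 64, 5, 2, 1, 3, 7, 8] cursor@9
After 3 (insert_before(47)): list=[47, 9, 64, 5, 2, 1, 3, 7, 8] cursor@9
After 4 (next): list=[47, 9, 64, 5, 2, 1, 3, 7, 8] cursor@64
After 5 (next): list=[47, 9, 64, 5, 2, 1, 3, 7, 8] cursor@5

Answer: 47 9 64 5 2 1 3 7 8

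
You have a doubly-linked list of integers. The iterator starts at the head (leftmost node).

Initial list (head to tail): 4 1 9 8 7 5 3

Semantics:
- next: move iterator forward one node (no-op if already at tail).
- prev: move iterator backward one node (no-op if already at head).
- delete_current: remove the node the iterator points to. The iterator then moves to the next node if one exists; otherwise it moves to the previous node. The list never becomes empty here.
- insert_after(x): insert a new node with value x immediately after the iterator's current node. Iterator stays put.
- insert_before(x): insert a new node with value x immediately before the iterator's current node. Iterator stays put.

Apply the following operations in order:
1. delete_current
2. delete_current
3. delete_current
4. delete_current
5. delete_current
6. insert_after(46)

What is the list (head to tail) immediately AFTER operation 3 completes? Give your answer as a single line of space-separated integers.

After 1 (delete_current): list=[1, 9, 8, 7, 5, 3] cursor@1
After 2 (delete_current): list=[9, 8, 7, 5, 3] cursor@9
After 3 (delete_current): list=[8, 7, 5, 3] cursor@8

Answer: 8 7 5 3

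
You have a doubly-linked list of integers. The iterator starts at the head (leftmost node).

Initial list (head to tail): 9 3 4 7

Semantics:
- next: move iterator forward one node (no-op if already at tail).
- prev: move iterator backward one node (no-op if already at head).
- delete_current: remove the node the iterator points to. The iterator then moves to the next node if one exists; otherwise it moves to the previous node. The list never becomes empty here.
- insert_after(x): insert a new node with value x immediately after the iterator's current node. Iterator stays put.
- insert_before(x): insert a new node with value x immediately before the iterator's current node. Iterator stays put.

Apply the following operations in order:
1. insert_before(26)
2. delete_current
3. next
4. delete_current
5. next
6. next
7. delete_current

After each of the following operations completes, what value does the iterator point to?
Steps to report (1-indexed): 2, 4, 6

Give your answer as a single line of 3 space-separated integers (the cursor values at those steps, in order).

Answer: 3 7 7

Derivation:
After 1 (insert_before(26)): list=[26, 9, 3, 4, 7] cursor@9
After 2 (delete_current): list=[26, 3, 4, 7] cursor@3
After 3 (next): list=[26, 3, 4, 7] cursor@4
After 4 (delete_current): list=[26, 3, 7] cursor@7
After 5 (next): list=[26, 3, 7] cursor@7
After 6 (next): list=[26, 3, 7] cursor@7
After 7 (delete_current): list=[26, 3] cursor@3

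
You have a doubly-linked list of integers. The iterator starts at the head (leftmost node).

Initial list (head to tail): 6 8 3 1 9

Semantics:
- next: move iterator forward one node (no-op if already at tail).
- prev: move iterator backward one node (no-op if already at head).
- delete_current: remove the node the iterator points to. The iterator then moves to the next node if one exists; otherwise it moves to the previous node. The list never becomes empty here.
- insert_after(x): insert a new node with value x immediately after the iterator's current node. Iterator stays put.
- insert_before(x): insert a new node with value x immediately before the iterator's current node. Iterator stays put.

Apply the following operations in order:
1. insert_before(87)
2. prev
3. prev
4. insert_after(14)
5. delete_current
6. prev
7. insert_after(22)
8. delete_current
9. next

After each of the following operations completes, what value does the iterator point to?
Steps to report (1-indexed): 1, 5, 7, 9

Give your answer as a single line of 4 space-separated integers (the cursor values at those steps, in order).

After 1 (insert_before(87)): list=[87, 6, 8, 3, 1, 9] cursor@6
After 2 (prev): list=[87, 6, 8, 3, 1, 9] cursor@87
After 3 (prev): list=[87, 6, 8, 3, 1, 9] cursor@87
After 4 (insert_after(14)): list=[87, 14, 6, 8, 3, 1, 9] cursor@87
After 5 (delete_current): list=[14, 6, 8, 3, 1, 9] cursor@14
After 6 (prev): list=[14, 6, 8, 3, 1, 9] cursor@14
After 7 (insert_after(22)): list=[14, 22, 6, 8, 3, 1, 9] cursor@14
After 8 (delete_current): list=[22, 6, 8, 3, 1, 9] cursor@22
After 9 (next): list=[22, 6, 8, 3, 1, 9] cursor@6

Answer: 6 14 14 6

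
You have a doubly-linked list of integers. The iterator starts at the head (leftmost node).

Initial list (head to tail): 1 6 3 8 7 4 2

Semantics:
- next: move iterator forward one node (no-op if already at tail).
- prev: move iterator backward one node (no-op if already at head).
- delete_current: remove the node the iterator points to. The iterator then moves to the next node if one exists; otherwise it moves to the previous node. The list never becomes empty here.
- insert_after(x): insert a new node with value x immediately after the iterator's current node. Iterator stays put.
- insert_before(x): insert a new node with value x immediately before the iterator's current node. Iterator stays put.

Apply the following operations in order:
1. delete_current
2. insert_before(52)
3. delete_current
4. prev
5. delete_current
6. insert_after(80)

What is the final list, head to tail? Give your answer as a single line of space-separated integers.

Answer: 3 80 8 7 4 2

Derivation:
After 1 (delete_current): list=[6, 3, 8, 7, 4, 2] cursor@6
After 2 (insert_before(52)): list=[52, 6, 3, 8, 7, 4, 2] cursor@6
After 3 (delete_current): list=[52, 3, 8, 7, 4, 2] cursor@3
After 4 (prev): list=[52, 3, 8, 7, 4, 2] cursor@52
After 5 (delete_current): list=[3, 8, 7, 4, 2] cursor@3
After 6 (insert_after(80)): list=[3, 80, 8, 7, 4, 2] cursor@3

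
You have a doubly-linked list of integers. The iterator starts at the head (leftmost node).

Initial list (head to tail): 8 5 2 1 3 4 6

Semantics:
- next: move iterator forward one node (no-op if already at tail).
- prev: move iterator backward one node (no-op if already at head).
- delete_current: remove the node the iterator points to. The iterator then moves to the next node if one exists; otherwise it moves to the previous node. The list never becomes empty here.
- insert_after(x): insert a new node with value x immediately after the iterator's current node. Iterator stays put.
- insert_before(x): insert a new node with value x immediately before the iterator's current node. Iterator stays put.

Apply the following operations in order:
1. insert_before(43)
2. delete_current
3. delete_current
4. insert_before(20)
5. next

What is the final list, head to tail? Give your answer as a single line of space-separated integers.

Answer: 43 20 2 1 3 4 6

Derivation:
After 1 (insert_before(43)): list=[43, 8, 5, 2, 1, 3, 4, 6] cursor@8
After 2 (delete_current): list=[43, 5, 2, 1, 3, 4, 6] cursor@5
After 3 (delete_current): list=[43, 2, 1, 3, 4, 6] cursor@2
After 4 (insert_before(20)): list=[43, 20, 2, 1, 3, 4, 6] cursor@2
After 5 (next): list=[43, 20, 2, 1, 3, 4, 6] cursor@1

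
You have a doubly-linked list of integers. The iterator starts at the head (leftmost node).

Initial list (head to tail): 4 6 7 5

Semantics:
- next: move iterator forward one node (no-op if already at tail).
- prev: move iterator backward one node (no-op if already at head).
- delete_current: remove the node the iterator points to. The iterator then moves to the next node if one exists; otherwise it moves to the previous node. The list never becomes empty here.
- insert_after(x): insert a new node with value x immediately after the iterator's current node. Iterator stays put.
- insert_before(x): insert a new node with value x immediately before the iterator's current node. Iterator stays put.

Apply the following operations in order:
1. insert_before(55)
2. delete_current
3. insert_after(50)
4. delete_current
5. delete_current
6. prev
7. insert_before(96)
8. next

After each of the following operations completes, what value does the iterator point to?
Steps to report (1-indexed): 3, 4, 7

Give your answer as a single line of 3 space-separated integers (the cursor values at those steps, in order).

Answer: 6 50 55

Derivation:
After 1 (insert_before(55)): list=[55, 4, 6, 7, 5] cursor@4
After 2 (delete_current): list=[55, 6, 7, 5] cursor@6
After 3 (insert_after(50)): list=[55, 6, 50, 7, 5] cursor@6
After 4 (delete_current): list=[55, 50, 7, 5] cursor@50
After 5 (delete_current): list=[55, 7, 5] cursor@7
After 6 (prev): list=[55, 7, 5] cursor@55
After 7 (insert_before(96)): list=[96, 55, 7, 5] cursor@55
After 8 (next): list=[96, 55, 7, 5] cursor@7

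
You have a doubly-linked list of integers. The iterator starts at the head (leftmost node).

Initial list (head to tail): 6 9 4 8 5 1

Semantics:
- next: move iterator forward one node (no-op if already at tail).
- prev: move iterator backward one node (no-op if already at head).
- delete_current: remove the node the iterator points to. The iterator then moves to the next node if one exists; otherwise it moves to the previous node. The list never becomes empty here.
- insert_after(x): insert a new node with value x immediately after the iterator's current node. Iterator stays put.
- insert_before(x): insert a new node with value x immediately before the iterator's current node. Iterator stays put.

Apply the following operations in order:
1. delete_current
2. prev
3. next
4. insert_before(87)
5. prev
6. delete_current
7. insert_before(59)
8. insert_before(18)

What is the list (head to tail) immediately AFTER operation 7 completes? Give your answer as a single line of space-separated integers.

Answer: 9 59 4 8 5 1

Derivation:
After 1 (delete_current): list=[9, 4, 8, 5, 1] cursor@9
After 2 (prev): list=[9, 4, 8, 5, 1] cursor@9
After 3 (next): list=[9, 4, 8, 5, 1] cursor@4
After 4 (insert_before(87)): list=[9, 87, 4, 8, 5, 1] cursor@4
After 5 (prev): list=[9, 87, 4, 8, 5, 1] cursor@87
After 6 (delete_current): list=[9, 4, 8, 5, 1] cursor@4
After 7 (insert_before(59)): list=[9, 59, 4, 8, 5, 1] cursor@4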